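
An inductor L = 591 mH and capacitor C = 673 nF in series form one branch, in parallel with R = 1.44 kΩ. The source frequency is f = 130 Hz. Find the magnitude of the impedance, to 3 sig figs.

ω = 2πf = 816.8 rad/s
X_L = ωL = 483 Ω
X_C = 1/(ωC) = 1820 Ω
Branch 1: Z₁ = R = 1440 Ω
Branch 2 (series LC): Z₂ = j(X_L − X_C) = −j1340 Ω
Parallel: Z = Z₁Z₂/(Z₁+Z₂), |Z| = 980 Ω, ∠Z = -47.1°

980 Ω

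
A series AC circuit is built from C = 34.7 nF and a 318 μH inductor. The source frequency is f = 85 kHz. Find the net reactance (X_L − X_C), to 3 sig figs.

116 Ω

ω = 2πf = 534100 rad/s
X_L = ωL = 170 Ω
X_C = 1/(ωC) = 54.0 Ω
X = 170 − 54.0 = 116 Ω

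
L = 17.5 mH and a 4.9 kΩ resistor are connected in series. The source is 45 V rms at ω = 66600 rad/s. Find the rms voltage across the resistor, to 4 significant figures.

X_L = ωL = 1166 Ω
Z = 4900 + j1166 Ω
|Z| = √(4900² + 1166²) = 5037 Ω
I = V/|Z| = 8.934 mA
V_R = I·|Z_R| = 0.008934 × 4900 = 43.78 V

43.78 V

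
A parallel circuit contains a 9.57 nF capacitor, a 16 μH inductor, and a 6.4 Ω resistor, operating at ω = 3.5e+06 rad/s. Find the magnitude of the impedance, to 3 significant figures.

X_L = ωL = 56.0 Ω
X_C = 1/(ωC) = 29.9 Ω
Parallel: admittances add. Y = 1/R + 1/(jωL) + jωC
Y = (0.156 + j0.0156) S
|Y| = 0.157 S → |Z| = 1/|Y| = 6.37 Ω, ∠Z = −∠Y = -5.72°

6.37 Ω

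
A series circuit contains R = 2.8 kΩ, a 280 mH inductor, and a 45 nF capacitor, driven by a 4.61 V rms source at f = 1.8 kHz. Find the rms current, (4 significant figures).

ω = 2πf = 11310 rad/s
X_L = ωL = 3167 Ω
X_C = 1/(ωC) = 1965 Ω
Net reactance X = X_L − X_C = 1202 Ω
Z = 2800 + j1202 Ω
|Z| = √(2800² + 1202²) = 3047 Ω
I = V/|Z| = 4.61/3047 = 1.513 mA

1.513 mA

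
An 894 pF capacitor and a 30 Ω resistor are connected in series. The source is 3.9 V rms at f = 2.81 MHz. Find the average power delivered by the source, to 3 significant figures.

92.9 mW

ω = 2πf = 1.766e+07 rad/s
X_C = 1/(ωC) = 63.4 Ω
Z = 30.0 − j63.4 Ω
|Z| = √(30.0² + 63.4²) = 70.1 Ω
∠Z = arctan(-63.4/30.0) = -64.7°
I = V/|Z| = 55.6 mA
P = VI cos φ = 3.9 × 0.0556 × cos(-64.7°) = 92.9 mW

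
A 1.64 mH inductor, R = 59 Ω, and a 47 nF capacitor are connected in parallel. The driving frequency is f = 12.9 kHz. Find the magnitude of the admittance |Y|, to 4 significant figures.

17.35 mS

ω = 2πf = 81050 rad/s
X_L = ωL = 132.9 Ω
X_C = 1/(ωC) = 262.5 Ω
Parallel: admittances add. Y = 1/R + 1/(jωL) + jωC
Y = (0.01695 − j0.003713) S
|Y| = 0.01735 S → |Z| = 1/|Y| = 57.63 Ω, ∠Z = −∠Y = 12.36°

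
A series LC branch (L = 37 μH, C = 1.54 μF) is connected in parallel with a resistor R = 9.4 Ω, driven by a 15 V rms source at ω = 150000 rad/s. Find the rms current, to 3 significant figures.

X_L = ωL = 5.55 Ω
X_C = 1/(ωC) = 4.33 Ω
Branch 1: Z₁ = R = 9.40 Ω
Branch 2 (series LC): Z₂ = j(X_L − X_C) = j1.22 Ω
Parallel: Z = Z₁Z₂/(Z₁+Z₂), |Z| = 1.21 Ω, ∠Z = 82.6°
I = V/|Z| = 15/1.21 = 12.4 A

12.4 A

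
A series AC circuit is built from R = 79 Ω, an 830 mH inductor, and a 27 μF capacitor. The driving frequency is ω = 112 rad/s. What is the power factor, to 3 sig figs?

X_L = ωL = 93.0 Ω
X_C = 1/(ωC) = 331 Ω
Net reactance X = X_L − X_C = -238 Ω
Z = 79.0 − j238 Ω
|Z| = √(79.0² + 238²) = 251 Ω
∠Z = arctan(-238/79.0) = -71.6°
cos φ = cos(-71.6°) = 0.315

0.315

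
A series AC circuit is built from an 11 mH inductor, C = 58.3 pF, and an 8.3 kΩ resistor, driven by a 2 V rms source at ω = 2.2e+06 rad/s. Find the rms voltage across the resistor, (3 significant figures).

X_L = ωL = 24200 Ω
X_C = 1/(ωC) = 7800 Ω
Net reactance X = X_L − X_C = 16400 Ω
Z = 8300 + j16400 Ω
|Z| = √(8300² + 16400²) = 18400 Ω
I = V/|Z| = 109 μA
V_R = I·|Z_R| = 0.000109 × 8300 = 0.903 V

0.903 V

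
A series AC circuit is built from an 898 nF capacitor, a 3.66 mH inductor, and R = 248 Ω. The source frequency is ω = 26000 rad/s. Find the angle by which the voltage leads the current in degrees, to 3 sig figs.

X_L = ωL = 95.2 Ω
X_C = 1/(ωC) = 42.8 Ω
Net reactance X = X_L − X_C = 52.3 Ω
Z = 248 + j52.3 Ω
|Z| = √(248² + 52.3²) = 253 Ω
∠Z = arctan(52.3/248) = 11.9°

11.9°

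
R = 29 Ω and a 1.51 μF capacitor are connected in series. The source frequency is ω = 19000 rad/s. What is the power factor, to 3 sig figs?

0.640

X_C = 1/(ωC) = 34.9 Ω
Z = 29.0 − j34.9 Ω
|Z| = √(29.0² + 34.9²) = 45.3 Ω
∠Z = arctan(-34.9/29.0) = -50.2°
cos φ = cos(-50.2°) = 0.640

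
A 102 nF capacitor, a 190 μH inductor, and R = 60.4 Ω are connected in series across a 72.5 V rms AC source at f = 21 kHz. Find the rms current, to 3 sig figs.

930 mA

ω = 2πf = 131900 rad/s
X_L = ωL = 25.1 Ω
X_C = 1/(ωC) = 74.3 Ω
Net reactance X = X_L − X_C = -49.2 Ω
Z = 60.4 − j49.2 Ω
|Z| = √(60.4² + 49.2²) = 77.9 Ω
I = V/|Z| = 72.5/77.9 = 930 mA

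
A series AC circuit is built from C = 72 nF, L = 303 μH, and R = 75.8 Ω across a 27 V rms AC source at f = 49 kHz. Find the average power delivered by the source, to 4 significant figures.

6.850 W

ω = 2πf = 307900 rad/s
X_L = ωL = 93.29 Ω
X_C = 1/(ωC) = 45.11 Ω
Net reactance X = X_L − X_C = 48.17 Ω
Z = 75.80 + j48.17 Ω
|Z| = √(75.80² + 48.17²) = 89.81 Ω
∠Z = arctan(48.17/75.80) = 32.44°
I = V/|Z| = 300.6 mA
P = VI cos φ = 27 × 0.3006 × cos(32.44°) = 6.850 W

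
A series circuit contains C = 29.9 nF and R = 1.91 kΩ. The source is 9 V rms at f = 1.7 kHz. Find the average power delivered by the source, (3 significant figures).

ω = 2πf = 10680 rad/s
X_C = 1/(ωC) = 3130 Ω
Z = 1910 − j3130 Ω
|Z| = √(1910² + 3130²) = 3670 Ω
∠Z = arctan(-3130/1910) = -58.6°
I = V/|Z| = 2.45 mA
P = VI cos φ = 9 × 0.00245 × cos(-58.6°) = 11.5 mW

11.5 mW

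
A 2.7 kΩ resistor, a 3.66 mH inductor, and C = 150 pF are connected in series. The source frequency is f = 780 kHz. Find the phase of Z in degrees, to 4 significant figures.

ω = 2πf = 4.901e+06 rad/s
X_L = ωL = 17940 Ω
X_C = 1/(ωC) = 1360 Ω
Net reactance X = X_L − X_C = 16580 Ω
Z = 2700 + j16580 Ω
|Z| = √(2700² + 16580²) = 16800 Ω
∠Z = arctan(16580/2700) = 80.75°

80.75°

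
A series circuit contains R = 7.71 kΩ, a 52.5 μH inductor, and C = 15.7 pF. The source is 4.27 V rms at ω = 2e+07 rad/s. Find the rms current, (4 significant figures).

X_L = ωL = 1050 Ω
X_C = 1/(ωC) = 3185 Ω
Net reactance X = X_L − X_C = -2135 Ω
Z = 7710 − j2135 Ω
|Z| = √(7710² + 2135²) = 8000 Ω
I = V/|Z| = 4.27/8000 = 533.7 μA

533.7 μA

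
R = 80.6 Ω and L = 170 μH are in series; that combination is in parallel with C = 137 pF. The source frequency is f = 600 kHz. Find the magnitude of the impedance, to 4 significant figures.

ω = 2πf = 3.77e+06 rad/s
X_L = ωL = 640.9 Ω
X_C = 1/(ωC) = 1936 Ω
Branch 1 (R+jX_L): Z₁ = 80.60 + j640.9 Ω, |Z₁| = 645.9 Ω
Branch 2 (−jX_C): Z₂ = −j1936 Ω
Parallel: Z = Z₁Z₂/(Z₁+Z₂), |Z| = 963.7 Ω, ∠Z = 79.27°

963.7 Ω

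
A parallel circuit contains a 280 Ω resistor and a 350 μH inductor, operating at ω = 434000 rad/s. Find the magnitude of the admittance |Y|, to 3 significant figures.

X_L = ωL = 152 Ω
Parallel: admittances add. Y = 1/R + 1/(jωL)
Y = (0.00357 − j0.00658) S
|Y| = 0.00749 S → |Z| = 1/|Y| = 134 Ω, ∠Z = −∠Y = 61.5°

7.49 mS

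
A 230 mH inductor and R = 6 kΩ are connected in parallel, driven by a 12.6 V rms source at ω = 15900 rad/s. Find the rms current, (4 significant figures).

4.035 mA

X_L = ωL = 3657 Ω
Parallel: admittances add. Y = 1/R + 1/(jωL)
Y = (0.0001667 − j0.0002734) S
|Y| = 0.0003202 S → |Z| = 1/|Y| = 3123 Ω, ∠Z = −∠Y = 58.64°
I = V/|Z| = 12.6/3123 = 4.035 mA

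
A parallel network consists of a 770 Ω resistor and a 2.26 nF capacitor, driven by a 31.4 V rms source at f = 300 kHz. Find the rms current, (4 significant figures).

139.8 mA

ω = 2πf = 1.885e+06 rad/s
X_C = 1/(ωC) = 234.7 Ω
Parallel: admittances add. Y = 1/R + jωC
Y = (0.001299 + j0.004260) S
|Y| = 0.004454 S → |Z| = 1/|Y| = 224.5 Ω, ∠Z = −∠Y = -73.05°
I = V/|Z| = 31.4/224.5 = 139.8 mA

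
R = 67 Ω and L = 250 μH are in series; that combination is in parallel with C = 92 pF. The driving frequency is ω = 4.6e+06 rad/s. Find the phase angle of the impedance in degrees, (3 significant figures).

83.5°

X_L = ωL = 1150 Ω
X_C = 1/(ωC) = 2360 Ω
Branch 1 (R+jX_L): Z₁ = 67.0 + j1150 Ω, |Z₁| = 1150 Ω
Branch 2 (−jX_C): Z₂ = −j2360 Ω
Parallel: Z = Z₁Z₂/(Z₁+Z₂), |Z| = 2240 Ω, ∠Z = 83.5°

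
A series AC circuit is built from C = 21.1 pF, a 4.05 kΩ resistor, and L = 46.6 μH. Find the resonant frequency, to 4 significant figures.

ω₀ = 1/√(LC) = 1/√(4.66e-05 × 2.11e-11) = 3.189e+07 rad/s
f₀ = ω₀/(2π) = 5.076 MHz

5.076 MHz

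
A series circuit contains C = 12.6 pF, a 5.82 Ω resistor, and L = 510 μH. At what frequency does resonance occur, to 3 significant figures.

1.99 MHz

ω₀ = 1/√(LC) = 1/√(0.00051 × 1.26e-11) = 1.247e+07 rad/s
f₀ = ω₀/(2π) = 1.99 MHz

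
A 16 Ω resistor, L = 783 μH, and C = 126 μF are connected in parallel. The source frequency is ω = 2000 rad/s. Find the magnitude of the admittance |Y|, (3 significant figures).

392 mS

X_L = ωL = 1.57 Ω
X_C = 1/(ωC) = 3.97 Ω
Parallel: admittances add. Y = 1/R + 1/(jωL) + jωC
Y = (0.0625 − j0.387) S
|Y| = 0.392 S → |Z| = 1/|Y| = 2.55 Ω, ∠Z = −∠Y = 80.8°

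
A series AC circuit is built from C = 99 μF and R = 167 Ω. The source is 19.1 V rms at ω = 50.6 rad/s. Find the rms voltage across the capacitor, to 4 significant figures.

X_C = 1/(ωC) = 199.6 Ω
Z = 167.0 − j199.6 Ω
|Z| = √(167.0² + 199.6²) = 260.3 Ω
I = V/|Z| = 73.39 mA
V_C = I·|Z_C| = 0.07339 × 199.6 = 14.65 V

14.65 V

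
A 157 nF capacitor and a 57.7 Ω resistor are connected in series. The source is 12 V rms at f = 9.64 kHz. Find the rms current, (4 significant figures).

100.0 mA

ω = 2πf = 60570 rad/s
X_C = 1/(ωC) = 105.2 Ω
Z = 57.70 − j105.2 Ω
|Z| = √(57.70² + 105.2²) = 119.9 Ω
I = V/|Z| = 12/119.9 = 100.0 mA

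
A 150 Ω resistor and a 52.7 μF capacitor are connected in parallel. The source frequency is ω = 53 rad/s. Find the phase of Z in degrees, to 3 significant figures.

X_C = 1/(ωC) = 358 Ω
Parallel: admittances add. Y = 1/R + jωC
Y = (0.00667 + j0.00279) S
|Y| = 0.00723 S → |Z| = 1/|Y| = 138 Ω, ∠Z = −∠Y = -22.7°

-22.7°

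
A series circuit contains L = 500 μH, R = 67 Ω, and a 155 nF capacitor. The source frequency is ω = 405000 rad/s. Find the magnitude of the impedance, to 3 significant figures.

X_L = ωL = 202 Ω
X_C = 1/(ωC) = 15.9 Ω
Net reactance X = X_L − X_C = 187 Ω
Z = 67.0 + j187 Ω
|Z| = √(67.0² + 187²) = 198 Ω

198 Ω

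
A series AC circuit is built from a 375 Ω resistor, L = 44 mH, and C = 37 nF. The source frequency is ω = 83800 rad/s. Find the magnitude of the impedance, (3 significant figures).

3390 Ω

X_L = ωL = 3690 Ω
X_C = 1/(ωC) = 323 Ω
Net reactance X = X_L − X_C = 3360 Ω
Z = 375 + j3360 Ω
|Z| = √(375² + 3360²) = 3390 Ω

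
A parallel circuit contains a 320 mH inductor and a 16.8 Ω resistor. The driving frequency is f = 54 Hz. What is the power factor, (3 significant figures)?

0.988

ω = 2πf = 339.3 rad/s
X_L = ωL = 109 Ω
Parallel: admittances add. Y = 1/R + 1/(jωL)
Y = (0.0595 − j0.00921) S
|Y| = 0.0602 S → |Z| = 1/|Y| = 16.6 Ω, ∠Z = −∠Y = 8.80°
cos φ = cos(8.80°) = 0.988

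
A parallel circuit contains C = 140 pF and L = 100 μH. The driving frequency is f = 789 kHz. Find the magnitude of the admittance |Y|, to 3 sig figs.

1.32 mS

ω = 2πf = 4.957e+06 rad/s
X_L = ωL = 496 Ω
X_C = 1/(ωC) = 1440 Ω
Parallel: admittances add. Y = 1/(jωL) + jωC
Y = (0 − j0.00132) S
|Y| = 0.00132 S → |Z| = 1/|Y| = 756 Ω, ∠Z = −∠Y = 90.0°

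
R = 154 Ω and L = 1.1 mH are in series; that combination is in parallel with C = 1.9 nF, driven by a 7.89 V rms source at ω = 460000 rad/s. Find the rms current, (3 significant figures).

8.56 mA

X_L = ωL = 506 Ω
X_C = 1/(ωC) = 1140 Ω
Branch 1 (R+jX_L): Z₁ = 154 + j506 Ω, |Z₁| = 529 Ω
Branch 2 (−jX_C): Z₂ = −j1140 Ω
Parallel: Z = Z₁Z₂/(Z₁+Z₂), |Z| = 922 Ω, ∠Z = 59.5°
I = V/|Z| = 7.89/922 = 8.56 mA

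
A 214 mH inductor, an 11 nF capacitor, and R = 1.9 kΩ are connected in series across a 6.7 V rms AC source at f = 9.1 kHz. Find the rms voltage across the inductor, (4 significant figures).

7.581 V

ω = 2πf = 57180 rad/s
X_L = ωL = 12240 Ω
X_C = 1/(ωC) = 1590 Ω
Net reactance X = X_L − X_C = 10650 Ω
Z = 1900 + j10650 Ω
|Z| = √(1900² + 10650²) = 10810 Ω
I = V/|Z| = 619.6 μA
V_L = I·|Z_L| = 0.0006196 × 12240 = 7.581 V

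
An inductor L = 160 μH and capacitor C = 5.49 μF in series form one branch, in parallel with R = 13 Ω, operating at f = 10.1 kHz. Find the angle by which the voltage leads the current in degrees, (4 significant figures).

ω = 2πf = 63460 rad/s
X_L = ωL = 10.15 Ω
X_C = 1/(ωC) = 2.870 Ω
Branch 1: Z₁ = R = 13.00 Ω
Branch 2 (series LC): Z₂ = j(X_L − X_C) = j7.283 Ω
Parallel: Z = Z₁Z₂/(Z₁+Z₂), |Z| = 6.354 Ω, ∠Z = 60.74°

60.74°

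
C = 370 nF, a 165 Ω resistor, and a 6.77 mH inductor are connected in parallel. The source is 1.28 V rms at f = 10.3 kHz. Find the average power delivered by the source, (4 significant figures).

ω = 2πf = 64720 rad/s
X_L = ωL = 438.1 Ω
X_C = 1/(ωC) = 41.76 Ω
Parallel: admittances add. Y = 1/R + 1/(jωL) + jωC
Y = (0.006061 + j0.02166) S
|Y| = 0.02249 S → |Z| = 1/|Y| = 44.46 Ω, ∠Z = −∠Y = -74.37°
I = V/|Z| = 28.79 mA
P = VI cos φ = 1.28 × 0.02879 × cos(-74.37°) = 9.930 mW

9.930 mW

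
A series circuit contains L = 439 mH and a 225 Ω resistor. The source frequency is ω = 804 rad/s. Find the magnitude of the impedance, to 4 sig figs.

X_L = ωL = 353.0 Ω
Z = 225.0 + j353.0 Ω
|Z| = √(225.0² + 353.0²) = 418.6 Ω

418.6 Ω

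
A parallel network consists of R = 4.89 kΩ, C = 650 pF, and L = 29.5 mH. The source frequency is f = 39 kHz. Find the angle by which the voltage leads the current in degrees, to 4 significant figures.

-5.847°

ω = 2πf = 245000 rad/s
X_L = ωL = 7229 Ω
X_C = 1/(ωC) = 6278 Ω
Parallel: admittances add. Y = 1/R + 1/(jωL) + jωC
Y = (0.0002045 + j2.094e-05) S
|Y| = 0.0002056 S → |Z| = 1/|Y| = 4865 Ω, ∠Z = −∠Y = -5.847°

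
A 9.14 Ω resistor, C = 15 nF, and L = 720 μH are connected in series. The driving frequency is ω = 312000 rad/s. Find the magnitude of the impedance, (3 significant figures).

14.3 Ω

X_L = ωL = 225 Ω
X_C = 1/(ωC) = 214 Ω
Net reactance X = X_L − X_C = 11.0 Ω
Z = 9.14 + j11.0 Ω
|Z| = √(9.14² + 11.0²) = 14.3 Ω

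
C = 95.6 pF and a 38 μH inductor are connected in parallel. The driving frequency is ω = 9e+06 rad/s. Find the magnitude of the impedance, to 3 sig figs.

485 Ω

X_L = ωL = 342 Ω
X_C = 1/(ωC) = 1160 Ω
Parallel: admittances add. Y = 1/(jωL) + jωC
Y = (0 − j0.00206) S
|Y| = 0.00206 S → |Z| = 1/|Y| = 485 Ω, ∠Z = −∠Y = 90.0°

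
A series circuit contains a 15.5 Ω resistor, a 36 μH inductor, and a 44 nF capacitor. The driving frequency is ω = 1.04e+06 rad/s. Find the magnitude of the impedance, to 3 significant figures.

X_L = ωL = 37.4 Ω
X_C = 1/(ωC) = 21.9 Ω
Net reactance X = X_L − X_C = 15.6 Ω
Z = 15.5 + j15.6 Ω
|Z| = √(15.5² + 15.6²) = 22.0 Ω

22.0 Ω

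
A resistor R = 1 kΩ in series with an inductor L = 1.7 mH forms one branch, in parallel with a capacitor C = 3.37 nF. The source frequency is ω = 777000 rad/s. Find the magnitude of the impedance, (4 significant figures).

461.2 Ω

X_L = ωL = 1321 Ω
X_C = 1/(ωC) = 381.9 Ω
Branch 1 (R+jX_L): Z₁ = 1000 + j1321 Ω, |Z₁| = 1657 Ω
Branch 2 (−jX_C): Z₂ = −j381.9 Ω
Parallel: Z = Z₁Z₂/(Z₁+Z₂), |Z| = 461.2 Ω, ∠Z = -80.33°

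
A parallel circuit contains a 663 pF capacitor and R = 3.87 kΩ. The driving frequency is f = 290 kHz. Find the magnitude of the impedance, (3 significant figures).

809 Ω

ω = 2πf = 1.822e+06 rad/s
X_C = 1/(ωC) = 828 Ω
Parallel: admittances add. Y = 1/R + jωC
Y = (0.000258 + j0.00121) S
|Y| = 0.00124 S → |Z| = 1/|Y| = 809 Ω, ∠Z = −∠Y = -77.9°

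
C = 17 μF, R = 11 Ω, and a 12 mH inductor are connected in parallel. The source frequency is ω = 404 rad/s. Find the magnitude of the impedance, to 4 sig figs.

4.563 Ω

X_L = ωL = 4.848 Ω
X_C = 1/(ωC) = 145.6 Ω
Parallel: admittances add. Y = 1/R + 1/(jωL) + jωC
Y = (0.09091 − j0.1994) S
|Y| = 0.2191 S → |Z| = 1/|Y| = 4.563 Ω, ∠Z = −∠Y = 65.49°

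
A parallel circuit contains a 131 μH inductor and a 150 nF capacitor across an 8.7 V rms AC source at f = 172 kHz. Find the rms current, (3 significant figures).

1.35 A

ω = 2πf = 1.081e+06 rad/s
X_L = ωL = 142 Ω
X_C = 1/(ωC) = 6.17 Ω
Parallel: admittances add. Y = 1/(jωL) + jωC
Y = (0 + j0.155) S
|Y| = 0.155 S → |Z| = 1/|Y| = 6.45 Ω, ∠Z = −∠Y = -90.0°
I = V/|Z| = 8.7/6.45 = 1.35 A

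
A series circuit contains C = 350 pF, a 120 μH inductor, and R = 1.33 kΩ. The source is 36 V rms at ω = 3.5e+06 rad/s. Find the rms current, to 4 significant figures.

25.94 mA

X_L = ωL = 420.0 Ω
X_C = 1/(ωC) = 816.3 Ω
Net reactance X = X_L − X_C = -396.3 Ω
Z = 1330 − j396.3 Ω
|Z| = √(1330² + 396.3²) = 1388 Ω
I = V/|Z| = 36/1388 = 25.94 mA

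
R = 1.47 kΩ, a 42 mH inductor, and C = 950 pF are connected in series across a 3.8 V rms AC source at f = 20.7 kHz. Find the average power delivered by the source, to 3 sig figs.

ω = 2πf = 130100 rad/s
X_L = ωL = 5460 Ω
X_C = 1/(ωC) = 8090 Ω
Net reactance X = X_L − X_C = -2630 Ω
Z = 1470 − j2630 Ω
|Z| = √(1470² + 2630²) = 3010 Ω
∠Z = arctan(-2630/1470) = -60.8°
I = V/|Z| = 1.26 mA
P = VI cos φ = 3.8 × 0.00126 × cos(-60.8°) = 2.34 mW

2.34 mW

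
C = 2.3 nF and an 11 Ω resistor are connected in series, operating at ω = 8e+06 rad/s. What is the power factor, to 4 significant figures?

0.1984

X_C = 1/(ωC) = 54.35 Ω
Z = 11.00 − j54.35 Ω
|Z| = √(11.00² + 54.35²) = 55.45 Ω
∠Z = arctan(-54.35/11.00) = -78.56°
cos φ = cos(-78.56°) = 0.1984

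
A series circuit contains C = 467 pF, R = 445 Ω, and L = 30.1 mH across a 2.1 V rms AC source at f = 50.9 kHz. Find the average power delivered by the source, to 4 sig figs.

223.3 μW

ω = 2πf = 319800 rad/s
X_L = ωL = 9626 Ω
X_C = 1/(ωC) = 6696 Ω
Net reactance X = X_L − X_C = 2931 Ω
Z = 445.0 + j2931 Ω
|Z| = √(445.0² + 2931²) = 2964 Ω
∠Z = arctan(2931/445.0) = 81.37°
I = V/|Z| = 708.4 μA
P = VI cos φ = 2.1 × 0.0007084 × cos(81.37°) = 223.3 μW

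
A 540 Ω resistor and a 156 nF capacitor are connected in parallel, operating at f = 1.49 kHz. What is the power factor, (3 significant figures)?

ω = 2πf = 9362 rad/s
X_C = 1/(ωC) = 685 Ω
Parallel: admittances add. Y = 1/R + jωC
Y = (0.00185 + j0.00146) S
|Y| = 0.00236 S → |Z| = 1/|Y| = 424 Ω, ∠Z = −∠Y = -38.3°
cos φ = cos(-38.3°) = 0.785

0.785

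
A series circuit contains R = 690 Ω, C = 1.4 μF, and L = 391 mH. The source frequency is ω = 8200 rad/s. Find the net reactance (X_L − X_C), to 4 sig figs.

X_L = ωL = 3206 Ω
X_C = 1/(ωC) = 87.11 Ω
X = 3206 − 87.11 = 3119 Ω

3119 Ω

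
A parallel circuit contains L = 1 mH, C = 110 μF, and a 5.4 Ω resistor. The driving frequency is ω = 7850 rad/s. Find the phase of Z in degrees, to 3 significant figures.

X_L = ωL = 7.85 Ω
X_C = 1/(ωC) = 1.16 Ω
Parallel: admittances add. Y = 1/R + 1/(jωL) + jωC
Y = (0.185 + j0.736) S
|Y| = 0.759 S → |Z| = 1/|Y| = 1.32 Ω, ∠Z = −∠Y = -75.9°

-75.9°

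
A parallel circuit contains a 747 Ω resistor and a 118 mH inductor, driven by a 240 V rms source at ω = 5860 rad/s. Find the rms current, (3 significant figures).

473 mA

X_L = ωL = 691 Ω
Parallel: admittances add. Y = 1/R + 1/(jωL)
Y = (0.00134 − j0.00145) S
|Y| = 0.00197 S → |Z| = 1/|Y| = 507 Ω, ∠Z = −∠Y = 47.2°
I = V/|Z| = 240/507 = 473 mA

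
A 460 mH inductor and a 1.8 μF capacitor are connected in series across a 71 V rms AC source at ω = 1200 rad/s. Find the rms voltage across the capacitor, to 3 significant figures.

369 V

X_L = ωL = 552 Ω
X_C = 1/(ωC) = 463 Ω
Net reactance X = X_L − X_C = 89.0 Ω
Z = j89.0 Ω
|Z| = √(0² + 89.0²) = 89.0 Ω
I = V/|Z| = 797 mA
V_C = I·|Z_C| = 0.797 × 463 = 369 V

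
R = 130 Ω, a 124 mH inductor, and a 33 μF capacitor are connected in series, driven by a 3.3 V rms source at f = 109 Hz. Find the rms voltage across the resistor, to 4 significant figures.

ω = 2πf = 684.9 rad/s
X_L = ωL = 84.92 Ω
X_C = 1/(ωC) = 44.25 Ω
Net reactance X = X_L − X_C = 40.68 Ω
Z = 130.0 + j40.68 Ω
|Z| = √(130.0² + 40.68²) = 136.2 Ω
I = V/|Z| = 24.23 mA
V_R = I·|Z_R| = 0.02423 × 130.0 = 3.149 V

3.149 V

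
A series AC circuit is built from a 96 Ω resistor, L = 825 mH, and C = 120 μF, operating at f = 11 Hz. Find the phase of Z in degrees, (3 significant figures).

ω = 2πf = 69.12 rad/s
X_L = ωL = 57.0 Ω
X_C = 1/(ωC) = 121 Ω
Net reactance X = X_L − X_C = -63.6 Ω
Z = 96.0 − j63.6 Ω
|Z| = √(96.0² + 63.6²) = 115 Ω
∠Z = arctan(-63.6/96.0) = -33.5°

-33.5°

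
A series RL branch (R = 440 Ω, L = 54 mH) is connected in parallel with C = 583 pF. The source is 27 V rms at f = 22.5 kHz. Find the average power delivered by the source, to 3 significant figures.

5.49 mW

ω = 2πf = 141400 rad/s
X_L = ωL = 7630 Ω
X_C = 1/(ωC) = 12100 Ω
Branch 1 (R+jX_L): Z₁ = 440 + j7630 Ω, |Z₁| = 7650 Ω
Branch 2 (−jX_C): Z₂ = −j12100 Ω
Parallel: Z = Z₁Z₂/(Z₁+Z₂), |Z| = 20500 Ω, ∠Z = 81.1°
I = V/|Z| = 1.32 mA
P = VI cos φ = 27 × 0.00132 × cos(81.1°) = 5.49 mW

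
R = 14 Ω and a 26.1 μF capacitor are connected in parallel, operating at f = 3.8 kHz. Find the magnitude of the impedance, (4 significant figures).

1.594 Ω

ω = 2πf = 23880 rad/s
X_C = 1/(ωC) = 1.605 Ω
Parallel: admittances add. Y = 1/R + jωC
Y = (0.07143 + j0.6232) S
|Y| = 0.6272 S → |Z| = 1/|Y| = 1.594 Ω, ∠Z = −∠Y = -83.46°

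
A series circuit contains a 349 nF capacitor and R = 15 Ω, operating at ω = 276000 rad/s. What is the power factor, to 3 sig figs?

X_C = 1/(ωC) = 10.4 Ω
Z = 15.0 − j10.4 Ω
|Z| = √(15.0² + 10.4²) = 18.2 Ω
∠Z = arctan(-10.4/15.0) = -34.7°
cos φ = cos(-34.7°) = 0.822

0.822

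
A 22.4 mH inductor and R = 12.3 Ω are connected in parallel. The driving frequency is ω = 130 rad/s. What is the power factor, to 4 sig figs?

X_L = ωL = 2.912 Ω
Parallel: admittances add. Y = 1/R + 1/(jωL)
Y = (0.08130 − j0.3434) S
|Y| = 0.3529 S → |Z| = 1/|Y| = 2.834 Ω, ∠Z = −∠Y = 76.68°
cos φ = cos(76.68°) = 0.2304

0.2304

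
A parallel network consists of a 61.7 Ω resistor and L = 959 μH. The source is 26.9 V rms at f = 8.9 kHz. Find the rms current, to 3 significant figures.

665 mA

ω = 2πf = 55920 rad/s
X_L = ωL = 53.6 Ω
Parallel: admittances add. Y = 1/R + 1/(jωL)
Y = (0.0162 − j0.0186) S
|Y| = 0.0247 S → |Z| = 1/|Y| = 40.5 Ω, ∠Z = −∠Y = 49.0°
I = V/|Z| = 26.9/40.5 = 665 mA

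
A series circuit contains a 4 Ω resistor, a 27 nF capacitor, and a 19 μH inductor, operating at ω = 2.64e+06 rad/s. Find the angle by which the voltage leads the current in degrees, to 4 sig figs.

X_L = ωL = 50.16 Ω
X_C = 1/(ωC) = 14.03 Ω
Net reactance X = X_L − X_C = 36.13 Ω
Z = 4.000 + j36.13 Ω
|Z| = √(4.000² + 36.13²) = 36.35 Ω
∠Z = arctan(36.13/4.000) = 83.68°

83.68°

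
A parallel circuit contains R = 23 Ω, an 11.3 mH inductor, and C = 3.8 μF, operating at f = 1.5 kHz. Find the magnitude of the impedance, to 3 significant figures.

ω = 2πf = 9425 rad/s
X_L = ωL = 106 Ω
X_C = 1/(ωC) = 27.9 Ω
Parallel: admittances add. Y = 1/R + 1/(jωL) + jωC
Y = (0.0435 + j0.0264) S
|Y| = 0.0509 S → |Z| = 1/|Y| = 19.7 Ω, ∠Z = −∠Y = -31.3°

19.7 Ω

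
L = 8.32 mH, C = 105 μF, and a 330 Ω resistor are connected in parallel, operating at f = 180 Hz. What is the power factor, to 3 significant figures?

0.236

ω = 2πf = 1131 rad/s
X_L = ωL = 9.41 Ω
X_C = 1/(ωC) = 8.42 Ω
Parallel: admittances add. Y = 1/R + 1/(jωL) + jωC
Y = (0.00303 + j0.0125) S
|Y| = 0.0128 S → |Z| = 1/|Y| = 77.9 Ω, ∠Z = −∠Y = -76.4°
cos φ = cos(-76.4°) = 0.236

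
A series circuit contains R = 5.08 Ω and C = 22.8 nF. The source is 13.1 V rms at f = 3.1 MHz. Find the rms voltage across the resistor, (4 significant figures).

ω = 2πf = 1.948e+07 rad/s
X_C = 1/(ωC) = 2.252 Ω
Z = 5.080 − j2.252 Ω
|Z| = √(5.080² + 2.252²) = 5.557 Ω
I = V/|Z| = 2.358 A
V_R = I·|Z_R| = 2.358 × 5.080 = 11.98 V

11.98 V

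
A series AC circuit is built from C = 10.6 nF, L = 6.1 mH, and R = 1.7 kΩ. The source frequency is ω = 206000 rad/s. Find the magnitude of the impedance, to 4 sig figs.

X_L = ωL = 1257 Ω
X_C = 1/(ωC) = 458.0 Ω
Net reactance X = X_L − X_C = 798.6 Ω
Z = 1700 + j798.6 Ω
|Z| = √(1700² + 798.6²) = 1878 Ω

1878 Ω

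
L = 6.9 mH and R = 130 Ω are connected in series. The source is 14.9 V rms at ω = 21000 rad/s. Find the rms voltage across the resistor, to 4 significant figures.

9.950 V

X_L = ωL = 144.9 Ω
Z = 130.0 + j144.9 Ω
|Z| = √(130.0² + 144.9²) = 194.7 Ω
I = V/|Z| = 76.54 mA
V_R = I·|Z_R| = 0.07654 × 130.0 = 9.950 V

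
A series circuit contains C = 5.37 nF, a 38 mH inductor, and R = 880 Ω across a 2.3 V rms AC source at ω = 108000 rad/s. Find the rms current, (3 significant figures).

X_L = ωL = 4100 Ω
X_C = 1/(ωC) = 1720 Ω
Net reactance X = X_L − X_C = 2380 Ω
Z = 880 + j2380 Ω
|Z| = √(880² + 2380²) = 2540 Ω
I = V/|Z| = 2.3/2540 = 906 μA

906 μA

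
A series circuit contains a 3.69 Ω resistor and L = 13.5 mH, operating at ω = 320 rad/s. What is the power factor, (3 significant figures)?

0.649

X_L = ωL = 4.32 Ω
Z = 3.69 + j4.32 Ω
|Z| = √(3.69² + 4.32²) = 5.68 Ω
∠Z = arctan(4.32/3.69) = 49.5°
cos φ = cos(49.5°) = 0.649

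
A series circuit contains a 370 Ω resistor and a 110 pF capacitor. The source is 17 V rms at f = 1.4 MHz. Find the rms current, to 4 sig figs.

15.49 mA

ω = 2πf = 8.796e+06 rad/s
X_C = 1/(ωC) = 1033 Ω
Z = 370.0 − j1033 Ω
|Z| = √(370.0² + 1033²) = 1098 Ω
I = V/|Z| = 17/1098 = 15.49 mA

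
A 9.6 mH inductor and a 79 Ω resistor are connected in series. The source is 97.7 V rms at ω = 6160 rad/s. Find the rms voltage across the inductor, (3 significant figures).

X_L = ωL = 59.1 Ω
Z = 79.0 + j59.1 Ω
|Z| = √(79.0² + 59.1²) = 98.7 Ω
I = V/|Z| = 990 mA
V_L = I·|Z_L| = 0.990 × 59.1 = 58.5 V

58.5 V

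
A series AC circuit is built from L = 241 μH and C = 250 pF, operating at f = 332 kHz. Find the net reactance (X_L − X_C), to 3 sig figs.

-1410 Ω

ω = 2πf = 2.086e+06 rad/s
X_L = ωL = 503 Ω
X_C = 1/(ωC) = 1920 Ω
X = 503 − 1920 = -1410 Ω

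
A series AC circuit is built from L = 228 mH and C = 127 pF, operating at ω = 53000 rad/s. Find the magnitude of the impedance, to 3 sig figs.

136000 Ω

X_L = ωL = 12100 Ω
X_C = 1/(ωC) = 149000 Ω
Net reactance X = X_L − X_C = -136000 Ω
Z = − j136000 Ω
|Z| = √(0² + 136000²) = 136000 Ω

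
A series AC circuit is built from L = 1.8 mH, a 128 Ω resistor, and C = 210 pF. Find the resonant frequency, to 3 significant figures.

ω₀ = 1/√(LC) = 1/√(0.0018 × 2.1e-10) = 1.627e+06 rad/s
f₀ = ω₀/(2π) = 259 kHz

259 kHz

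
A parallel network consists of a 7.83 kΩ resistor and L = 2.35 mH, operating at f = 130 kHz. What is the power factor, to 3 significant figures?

ω = 2πf = 816800 rad/s
X_L = ωL = 1920 Ω
Parallel: admittances add. Y = 1/R + 1/(jωL)
Y = (0.000128 − j0.000521) S
|Y| = 0.000536 S → |Z| = 1/|Y| = 1860 Ω, ∠Z = −∠Y = 76.2°
cos φ = cos(76.2°) = 0.238

0.238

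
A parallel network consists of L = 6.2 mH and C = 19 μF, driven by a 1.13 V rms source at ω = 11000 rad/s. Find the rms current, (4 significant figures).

X_L = ωL = 68.20 Ω
X_C = 1/(ωC) = 4.785 Ω
Parallel: admittances add. Y = 1/(jωL) + jωC
Y = (0 + j0.1943) S
|Y| = 0.1943 S → |Z| = 1/|Y| = 5.146 Ω, ∠Z = −∠Y = -90.00°
I = V/|Z| = 1.13/5.146 = 219.6 mA

219.6 mA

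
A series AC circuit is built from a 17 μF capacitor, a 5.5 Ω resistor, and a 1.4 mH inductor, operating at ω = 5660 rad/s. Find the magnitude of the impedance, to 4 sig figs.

6.029 Ω

X_L = ωL = 7.924 Ω
X_C = 1/(ωC) = 10.39 Ω
Net reactance X = X_L − X_C = -2.469 Ω
Z = 5.500 − j2.469 Ω
|Z| = √(5.500² + 2.469²) = 6.029 Ω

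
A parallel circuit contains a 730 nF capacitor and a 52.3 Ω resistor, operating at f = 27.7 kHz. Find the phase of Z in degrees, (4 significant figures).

-81.44°

ω = 2πf = 174000 rad/s
X_C = 1/(ωC) = 7.871 Ω
Parallel: admittances add. Y = 1/R + jωC
Y = (0.01912 + j0.1271) S
|Y| = 0.1285 S → |Z| = 1/|Y| = 7.783 Ω, ∠Z = −∠Y = -81.44°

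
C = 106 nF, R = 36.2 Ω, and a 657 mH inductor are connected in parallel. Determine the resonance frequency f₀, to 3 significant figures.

ω₀ = 1/√(LC) = 1/√(0.657 × 1.06e-07) = 3789 rad/s
f₀ = ω₀/(2π) = 603 Hz

603 Hz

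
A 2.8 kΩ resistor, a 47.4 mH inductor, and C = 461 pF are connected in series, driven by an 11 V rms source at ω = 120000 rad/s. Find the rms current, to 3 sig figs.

866 μA

X_L = ωL = 5690 Ω
X_C = 1/(ωC) = 18100 Ω
Net reactance X = X_L − X_C = -12400 Ω
Z = 2800 − j12400 Ω
|Z| = √(2800² + 12400²) = 12700 Ω
I = V/|Z| = 11/12700 = 866 μA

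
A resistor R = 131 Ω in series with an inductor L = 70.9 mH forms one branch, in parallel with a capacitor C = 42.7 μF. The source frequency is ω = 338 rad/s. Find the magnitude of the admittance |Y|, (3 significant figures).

X_L = ωL = 24.0 Ω
X_C = 1/(ωC) = 69.3 Ω
Branch 1 (R+jX_L): Z₁ = 131 + j24.0 Ω, |Z₁| = 133 Ω
Branch 2 (−jX_C): Z₂ = −j69.3 Ω
Parallel: Z = Z₁Z₂/(Z₁+Z₂), |Z| = 66.6 Ω, ∠Z = -60.5°
|Y| = 1/|Z| = 15.0 mS

15.0 mS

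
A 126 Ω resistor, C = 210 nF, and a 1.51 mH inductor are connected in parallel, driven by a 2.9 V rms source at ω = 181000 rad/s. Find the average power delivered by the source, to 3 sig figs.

X_L = ωL = 273 Ω
X_C = 1/(ωC) = 26.3 Ω
Parallel: admittances add. Y = 1/R + 1/(jωL) + jωC
Y = (0.00794 + j0.0344) S
|Y| = 0.0353 S → |Z| = 1/|Y| = 28.4 Ω, ∠Z = −∠Y = -77.0°
I = V/|Z| = 102 mA
P = VI cos φ = 2.9 × 0.102 × cos(-77.0°) = 66.7 mW

66.7 mW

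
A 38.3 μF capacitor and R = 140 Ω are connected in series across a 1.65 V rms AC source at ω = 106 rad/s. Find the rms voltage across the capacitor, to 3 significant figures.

X_C = 1/(ωC) = 246 Ω
Z = 140 − j246 Ω
|Z| = √(140² + 246²) = 283 Ω
I = V/|Z| = 5.82 mA
V_C = I·|Z_C| = 0.00582 × 246 = 1.43 V

1.43 V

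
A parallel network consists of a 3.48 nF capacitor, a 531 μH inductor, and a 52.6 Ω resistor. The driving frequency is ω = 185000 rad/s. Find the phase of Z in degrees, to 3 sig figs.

26.6°

X_L = ωL = 98.2 Ω
X_C = 1/(ωC) = 1550 Ω
Parallel: admittances add. Y = 1/R + 1/(jωL) + jωC
Y = (0.0190 − j0.00954) S
|Y| = 0.0213 S → |Z| = 1/|Y| = 47.0 Ω, ∠Z = −∠Y = 26.6°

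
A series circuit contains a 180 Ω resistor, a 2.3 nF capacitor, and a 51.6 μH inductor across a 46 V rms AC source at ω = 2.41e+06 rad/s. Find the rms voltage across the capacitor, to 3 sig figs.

44.0 V

X_L = ωL = 124 Ω
X_C = 1/(ωC) = 180 Ω
Net reactance X = X_L − X_C = -56.1 Ω
Z = 180 − j56.1 Ω
|Z| = √(180² + 56.1²) = 189 Ω
I = V/|Z| = 244 mA
V_C = I·|Z_C| = 0.244 × 180 = 44.0 V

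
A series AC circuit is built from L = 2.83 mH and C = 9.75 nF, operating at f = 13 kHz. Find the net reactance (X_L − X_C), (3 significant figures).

ω = 2πf = 81680 rad/s
X_L = ωL = 231 Ω
X_C = 1/(ωC) = 1260 Ω
X = 231 − 1260 = -1020 Ω

-1020 Ω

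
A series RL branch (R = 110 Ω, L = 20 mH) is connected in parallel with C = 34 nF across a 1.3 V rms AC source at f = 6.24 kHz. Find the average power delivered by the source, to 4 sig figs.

ω = 2πf = 39210 rad/s
X_L = ωL = 784.1 Ω
X_C = 1/(ωC) = 750.2 Ω
Branch 1 (R+jX_L): Z₁ = 110.0 + j784.1 Ω, |Z₁| = 791.8 Ω
Branch 2 (−jX_C): Z₂ = −j750.2 Ω
Parallel: Z = Z₁Z₂/(Z₁+Z₂), |Z| = 5159 Ω, ∠Z = -25.15°
I = V/|Z| = 252.0 μA
P = VI cos φ = 1.3 × 0.0002520 × cos(-25.15°) = 296.5 μW

296.5 μW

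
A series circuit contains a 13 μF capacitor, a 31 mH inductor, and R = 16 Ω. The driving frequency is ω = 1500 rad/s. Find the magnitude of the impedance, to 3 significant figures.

X_L = ωL = 46.5 Ω
X_C = 1/(ωC) = 51.3 Ω
Net reactance X = X_L − X_C = -4.78 Ω
Z = 16.0 − j4.78 Ω
|Z| = √(16.0² + 4.78²) = 16.7 Ω

16.7 Ω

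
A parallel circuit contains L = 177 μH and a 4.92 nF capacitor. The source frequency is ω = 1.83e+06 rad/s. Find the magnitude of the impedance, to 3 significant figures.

169 Ω

X_L = ωL = 324 Ω
X_C = 1/(ωC) = 111 Ω
Parallel: admittances add. Y = 1/(jωL) + jωC
Y = (0 + j0.00592) S
|Y| = 0.00592 S → |Z| = 1/|Y| = 169 Ω, ∠Z = −∠Y = -90.0°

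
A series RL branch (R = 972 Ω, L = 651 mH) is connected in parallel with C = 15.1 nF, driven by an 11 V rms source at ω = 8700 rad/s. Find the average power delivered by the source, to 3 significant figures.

3.56 mW

X_L = ωL = 5660 Ω
X_C = 1/(ωC) = 7610 Ω
Branch 1 (R+jX_L): Z₁ = 972 + j5660 Ω, |Z₁| = 5750 Ω
Branch 2 (−jX_C): Z₂ = −j7610 Ω
Parallel: Z = Z₁Z₂/(Z₁+Z₂), |Z| = 20100 Ω, ∠Z = 53.7°
I = V/|Z| = 548 μA
P = VI cos φ = 11 × 0.000548 × cos(53.7°) = 3.56 mW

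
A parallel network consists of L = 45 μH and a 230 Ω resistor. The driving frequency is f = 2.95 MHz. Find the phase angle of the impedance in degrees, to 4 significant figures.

15.42°

ω = 2πf = 1.854e+07 rad/s
X_L = ωL = 834.1 Ω
Parallel: admittances add. Y = 1/R + 1/(jωL)
Y = (0.004348 − j0.001199) S
|Y| = 0.004510 S → |Z| = 1/|Y| = 221.7 Ω, ∠Z = −∠Y = 15.42°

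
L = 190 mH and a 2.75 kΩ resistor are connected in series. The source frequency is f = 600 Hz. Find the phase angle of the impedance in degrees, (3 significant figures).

ω = 2πf = 3770 rad/s
X_L = ωL = 716 Ω
Z = 2750 + j716 Ω
|Z| = √(2750² + 716²) = 2840 Ω
∠Z = arctan(716/2750) = 14.6°

14.6°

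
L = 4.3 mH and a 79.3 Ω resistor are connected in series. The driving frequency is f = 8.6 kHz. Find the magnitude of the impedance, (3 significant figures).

246 Ω

ω = 2πf = 54040 rad/s
X_L = ωL = 232 Ω
Z = 79.3 + j232 Ω
|Z| = √(79.3² + 232²) = 246 Ω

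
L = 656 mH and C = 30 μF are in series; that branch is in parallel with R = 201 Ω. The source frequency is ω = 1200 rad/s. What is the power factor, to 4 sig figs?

X_L = ωL = 787.2 Ω
X_C = 1/(ωC) = 27.78 Ω
Branch 1: Z₁ = R = 201.0 Ω
Branch 2 (series LC): Z₂ = j(X_L − X_C) = j759.4 Ω
Parallel: Z = Z₁Z₂/(Z₁+Z₂), |Z| = 194.3 Ω, ∠Z = 14.82°
cos φ = cos(14.82°) = 0.9667

0.9667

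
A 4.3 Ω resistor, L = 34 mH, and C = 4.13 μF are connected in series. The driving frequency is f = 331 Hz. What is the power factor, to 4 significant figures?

ω = 2πf = 2080 rad/s
X_L = ωL = 70.71 Ω
X_C = 1/(ωC) = 116.4 Ω
Net reactance X = X_L − X_C = -45.71 Ω
Z = 4.300 − j45.71 Ω
|Z| = √(4.300² + 45.71²) = 45.91 Ω
∠Z = arctan(-45.71/4.300) = -84.63°
cos φ = cos(-84.63°) = 0.09365

0.09365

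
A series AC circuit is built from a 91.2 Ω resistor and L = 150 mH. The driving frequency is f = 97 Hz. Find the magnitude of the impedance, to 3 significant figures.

129 Ω

ω = 2πf = 609.5 rad/s
X_L = ωL = 91.4 Ω
Z = 91.2 + j91.4 Ω
|Z| = √(91.2² + 91.4²) = 129 Ω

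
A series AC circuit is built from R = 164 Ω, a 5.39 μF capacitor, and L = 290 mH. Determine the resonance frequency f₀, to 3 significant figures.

127 Hz

ω₀ = 1/√(LC) = 1/√(0.29 × 5.39e-06) = 799.8 rad/s
f₀ = ω₀/(2π) = 127 Hz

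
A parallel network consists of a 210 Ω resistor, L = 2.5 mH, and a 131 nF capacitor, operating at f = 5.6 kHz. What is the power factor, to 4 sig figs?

ω = 2πf = 35190 rad/s
X_L = ωL = 87.96 Ω
X_C = 1/(ωC) = 217.0 Ω
Parallel: admittances add. Y = 1/R + 1/(jωL) + jωC
Y = (0.004762 − j0.006759) S
|Y| = 0.008268 S → |Z| = 1/|Y| = 120.9 Ω, ∠Z = −∠Y = 54.83°
cos φ = cos(54.83°) = 0.5760

0.5760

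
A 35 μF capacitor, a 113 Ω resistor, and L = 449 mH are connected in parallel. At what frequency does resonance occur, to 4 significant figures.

40.15 Hz

ω₀ = 1/√(LC) = 1/√(0.449 × 3.5e-05) = 252.3 rad/s
f₀ = ω₀/(2π) = 40.15 Hz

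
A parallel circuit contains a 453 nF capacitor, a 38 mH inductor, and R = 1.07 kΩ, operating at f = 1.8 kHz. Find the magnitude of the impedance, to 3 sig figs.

339 Ω

ω = 2πf = 11310 rad/s
X_L = ωL = 430 Ω
X_C = 1/(ωC) = 195 Ω
Parallel: admittances add. Y = 1/R + 1/(jωL) + jωC
Y = (0.000935 + j0.00280) S
|Y| = 0.00295 S → |Z| = 1/|Y| = 339 Ω, ∠Z = −∠Y = -71.5°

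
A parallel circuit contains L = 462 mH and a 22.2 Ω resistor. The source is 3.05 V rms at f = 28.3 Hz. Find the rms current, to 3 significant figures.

142 mA

ω = 2πf = 177.8 rad/s
X_L = ωL = 82.2 Ω
Parallel: admittances add. Y = 1/R + 1/(jωL)
Y = (0.0450 − j0.0122) S
|Y| = 0.0467 S → |Z| = 1/|Y| = 21.4 Ω, ∠Z = −∠Y = 15.1°
I = V/|Z| = 3.05/21.4 = 142 mA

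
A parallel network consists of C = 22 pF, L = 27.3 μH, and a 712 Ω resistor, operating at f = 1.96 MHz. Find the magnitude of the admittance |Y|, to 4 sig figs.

3.047 mS

ω = 2πf = 1.232e+07 rad/s
X_L = ωL = 336.2 Ω
X_C = 1/(ωC) = 3691 Ω
Parallel: admittances add. Y = 1/R + 1/(jωL) + jωC
Y = (0.001404 − j0.002703) S
|Y| = 0.003047 S → |Z| = 1/|Y| = 328.2 Ω, ∠Z = −∠Y = 62.55°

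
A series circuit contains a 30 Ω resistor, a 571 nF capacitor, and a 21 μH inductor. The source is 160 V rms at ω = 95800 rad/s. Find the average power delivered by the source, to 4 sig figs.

659.4 W

X_L = ωL = 2.012 Ω
X_C = 1/(ωC) = 18.28 Ω
Net reactance X = X_L − X_C = -16.27 Ω
Z = 30.00 − j16.27 Ω
|Z| = √(30.00² + 16.27²) = 34.13 Ω
∠Z = arctan(-16.27/30.00) = -28.47°
I = V/|Z| = 4.688 A
P = VI cos φ = 160 × 4.688 × cos(-28.47°) = 659.4 W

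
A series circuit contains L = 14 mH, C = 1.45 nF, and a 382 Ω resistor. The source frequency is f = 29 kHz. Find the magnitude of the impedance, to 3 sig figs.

1290 Ω

ω = 2πf = 182200 rad/s
X_L = ωL = 2550 Ω
X_C = 1/(ωC) = 3780 Ω
Net reactance X = X_L − X_C = -1230 Ω
Z = 382 − j1230 Ω
|Z| = √(382² + 1230²) = 1290 Ω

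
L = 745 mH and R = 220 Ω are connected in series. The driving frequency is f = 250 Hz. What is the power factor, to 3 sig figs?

0.185

ω = 2πf = 1571 rad/s
X_L = ωL = 1170 Ω
Z = 220 + j1170 Ω
|Z| = √(220² + 1170²) = 1190 Ω
∠Z = arctan(1170/220) = 79.4°
cos φ = cos(79.4°) = 0.185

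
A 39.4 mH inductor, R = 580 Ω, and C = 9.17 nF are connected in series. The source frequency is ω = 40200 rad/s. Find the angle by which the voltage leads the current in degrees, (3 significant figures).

-62.8°

X_L = ωL = 1580 Ω
X_C = 1/(ωC) = 2710 Ω
Net reactance X = X_L − X_C = -1130 Ω
Z = 580 − j1130 Ω
|Z| = √(580² + 1130²) = 1270 Ω
∠Z = arctan(-1130/580) = -62.8°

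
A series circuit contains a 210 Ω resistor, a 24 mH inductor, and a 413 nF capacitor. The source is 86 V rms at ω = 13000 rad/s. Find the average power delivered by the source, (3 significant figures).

X_L = ωL = 312 Ω
X_C = 1/(ωC) = 186 Ω
Net reactance X = X_L − X_C = 126 Ω
Z = 210 + j126 Ω
|Z| = √(210² + 126²) = 245 Ω
∠Z = arctan(126/210) = 30.9°
I = V/|Z| = 351 mA
P = VI cos φ = 86 × 0.351 × cos(30.9°) = 25.9 W

25.9 W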